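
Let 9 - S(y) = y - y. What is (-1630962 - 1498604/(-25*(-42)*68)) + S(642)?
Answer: -29112885701/17850 ≈ -1.6310e+6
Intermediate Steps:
S(y) = 9 (S(y) = 9 - (y - y) = 9 - 1*0 = 9 + 0 = 9)
(-1630962 - 1498604/(-25*(-42)*68)) + S(642) = (-1630962 - 1498604/(-25*(-42)*68)) + 9 = (-1630962 - 1498604/(1050*68)) + 9 = (-1630962 - 1498604/71400) + 9 = (-1630962 - 1498604*1/71400) + 9 = (-1630962 - 374651/17850) + 9 = -29113046351/17850 + 9 = -29112885701/17850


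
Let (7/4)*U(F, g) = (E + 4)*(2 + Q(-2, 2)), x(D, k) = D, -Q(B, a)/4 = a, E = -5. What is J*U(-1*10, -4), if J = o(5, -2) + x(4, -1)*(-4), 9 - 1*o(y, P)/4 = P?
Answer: 96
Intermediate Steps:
o(y, P) = 36 - 4*P
Q(B, a) = -4*a
U(F, g) = 24/7 (U(F, g) = 4*((-5 + 4)*(2 - 4*2))/7 = 4*(-(2 - 8))/7 = 4*(-1*(-6))/7 = (4/7)*6 = 24/7)
J = 28 (J = (36 - 4*(-2)) + 4*(-4) = (36 + 8) - 16 = 44 - 16 = 28)
J*U(-1*10, -4) = 28*(24/7) = 96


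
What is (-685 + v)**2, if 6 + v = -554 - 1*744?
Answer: 3956121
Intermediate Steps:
v = -1304 (v = -6 + (-554 - 1*744) = -6 + (-554 - 744) = -6 - 1298 = -1304)
(-685 + v)**2 = (-685 - 1304)**2 = (-1989)**2 = 3956121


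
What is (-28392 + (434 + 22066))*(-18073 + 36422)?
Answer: -108112308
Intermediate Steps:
(-28392 + (434 + 22066))*(-18073 + 36422) = (-28392 + 22500)*18349 = -5892*18349 = -108112308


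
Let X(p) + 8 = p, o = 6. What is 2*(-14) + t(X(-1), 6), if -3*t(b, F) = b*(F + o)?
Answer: 8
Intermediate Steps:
X(p) = -8 + p
t(b, F) = -b*(6 + F)/3 (t(b, F) = -b*(F + 6)/3 = -b*(6 + F)/3)
2*(-14) + t(X(-1), 6) = 2*(-14) - (-8 - 1)*(6 + 6)/3 = -28 - 1/3*(-9)*12 = -28 + 36 = 8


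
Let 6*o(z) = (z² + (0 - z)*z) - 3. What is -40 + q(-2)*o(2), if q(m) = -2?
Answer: -39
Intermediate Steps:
o(z) = -½ (o(z) = ((z² + (0 - z)*z) - 3)/6 = ((z² + (-z)*z) - 3)/6 = ((z² - z²) - 3)/6 = (0 - 3)/6 = (⅙)*(-3) = -½)
-40 + q(-2)*o(2) = -40 - 2*(-½) = -40 + 1 = -39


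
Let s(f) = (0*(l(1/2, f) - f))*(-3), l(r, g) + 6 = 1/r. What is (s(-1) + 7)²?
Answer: 49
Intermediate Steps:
l(r, g) = -6 + 1/r
s(f) = 0 (s(f) = (0*((-6 + 1/(1/2)) - f))*(-3) = (0*((-6 + 1/(½)) - f))*(-3) = (0*((-6 + 2) - f))*(-3) = (0*(-4 - f))*(-3) = 0*(-3) = 0)
(s(-1) + 7)² = (0 + 7)² = 7² = 49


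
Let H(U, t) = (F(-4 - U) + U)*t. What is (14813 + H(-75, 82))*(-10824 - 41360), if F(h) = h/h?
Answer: -456349080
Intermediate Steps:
F(h) = 1
H(U, t) = t*(1 + U) (H(U, t) = (1 + U)*t = t*(1 + U))
(14813 + H(-75, 82))*(-10824 - 41360) = (14813 + 82*(1 - 75))*(-10824 - 41360) = (14813 + 82*(-74))*(-52184) = (14813 - 6068)*(-52184) = 8745*(-52184) = -456349080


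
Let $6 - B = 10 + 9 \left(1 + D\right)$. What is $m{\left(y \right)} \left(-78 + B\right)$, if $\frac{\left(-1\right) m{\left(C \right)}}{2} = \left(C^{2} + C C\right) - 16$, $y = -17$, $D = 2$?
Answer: $122516$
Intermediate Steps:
$m{\left(C \right)} = 32 - 4 C^{2}$ ($m{\left(C \right)} = - 2 \left(\left(C^{2} + C C\right) - 16\right) = - 2 \left(\left(C^{2} + C^{2}\right) - 16\right) = - 2 \left(2 C^{2} - 16\right) = - 2 \left(-16 + 2 C^{2}\right) = 32 - 4 C^{2}$)
$B = -31$ ($B = 6 - \left(10 + 9 \left(1 + 2\right)\right) = 6 - \left(10 + 9 \cdot 3\right) = 6 - \left(10 + 27\right) = 6 - 37 = -31$)
$m{\left(y \right)} \left(-78 + B\right) = \left(32 - 4 \left(-17\right)^{2}\right) \left(-78 - 31\right) = \left(32 - 1156\right) \left(-109\right) = \left(-1124\right) \left(-109\right) = 122516$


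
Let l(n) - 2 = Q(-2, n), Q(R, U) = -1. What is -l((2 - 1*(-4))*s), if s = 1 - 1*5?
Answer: -1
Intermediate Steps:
s = -4 (s = 1 - 5 = -4)
l(n) = 1 (l(n) = 2 - 1 = 1)
-l((2 - 1*(-4))*s) = -1*1 = -1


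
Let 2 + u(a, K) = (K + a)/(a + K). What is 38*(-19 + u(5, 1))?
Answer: -760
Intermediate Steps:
u(a, K) = -1 (u(a, K) = -2 + (K + a)/(a + K) = -2 + (K + a)/(K + a) = -2 + 1 = -1)
38*(-19 + u(5, 1)) = 38*(-19 - 1) = 38*(-20) = -760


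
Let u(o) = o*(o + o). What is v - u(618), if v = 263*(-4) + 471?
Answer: -764429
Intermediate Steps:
u(o) = 2*o**2 (u(o) = o*(2*o) = 2*o**2)
v = -581 (v = -1052 + 471 = -581)
v - u(618) = -581 - 2*618**2 = -581 - 2*381924 = -581 - 1*763848 = -581 - 763848 = -764429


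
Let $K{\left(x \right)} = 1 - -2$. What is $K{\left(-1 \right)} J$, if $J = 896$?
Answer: $2688$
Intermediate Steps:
$K{\left(x \right)} = 3$ ($K{\left(x \right)} = 1 + 2 = 3$)
$K{\left(-1 \right)} J = 3 \cdot 896 = 2688$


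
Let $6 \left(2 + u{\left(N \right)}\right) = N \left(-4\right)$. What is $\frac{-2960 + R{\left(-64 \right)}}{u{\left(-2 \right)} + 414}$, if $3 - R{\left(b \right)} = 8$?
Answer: $- \frac{1779}{248} \approx -7.1734$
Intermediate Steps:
$u{\left(N \right)} = -2 - \frac{2 N}{3}$ ($u{\left(N \right)} = -2 + \frac{N \left(-4\right)}{6} = -2 + \frac{\left(-4\right) N}{6} = -2 - \frac{2 N}{3}$)
$R{\left(b \right)} = -5$ ($R{\left(b \right)} = 3 - 8 = -5$)
$\frac{-2960 + R{\left(-64 \right)}}{u{\left(-2 \right)} + 414} = \frac{-2960 - 5}{\left(-2 - - \frac{4}{3}\right) + 414} = - \frac{2965}{\left(-2 + \frac{4}{3}\right) + 414} = - \frac{2965}{- \frac{2}{3} + 414} = - \frac{2965}{\frac{1240}{3}} = \left(-2965\right) \frac{3}{1240} = - \frac{1779}{248}$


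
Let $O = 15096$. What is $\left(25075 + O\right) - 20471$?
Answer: $19700$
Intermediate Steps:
$\left(25075 + O\right) - 20471 = \left(25075 + 15096\right) - 20471 = 40171 - 20471 = 19700$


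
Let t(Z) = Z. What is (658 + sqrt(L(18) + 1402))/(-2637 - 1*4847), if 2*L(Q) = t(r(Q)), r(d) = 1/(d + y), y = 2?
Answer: -329/3742 - sqrt(560810)/149680 ≈ -0.092924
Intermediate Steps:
r(d) = 1/(2 + d) (r(d) = 1/(d + 2) = 1/(2 + d))
L(Q) = 1/(2*(2 + Q))
(658 + sqrt(L(18) + 1402))/(-2637 - 1*4847) = (658 + sqrt(1/(2*(2 + 18)) + 1402))/(-2637 - 1*4847) = (658 + sqrt((1/2)/20 + 1402))/(-2637 - 4847) = (658 + sqrt((1/2)*(1/20) + 1402))/(-7484) = (658 + sqrt(1/40 + 1402))*(-1/7484) = (658 + sqrt(56081/40))*(-1/7484) = (658 + sqrt(560810)/20)*(-1/7484) = -329/3742 - sqrt(560810)/149680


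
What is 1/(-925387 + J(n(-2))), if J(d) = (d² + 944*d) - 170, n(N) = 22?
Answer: -1/904305 ≈ -1.1058e-6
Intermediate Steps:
J(d) = -170 + d² + 944*d
1/(-925387 + J(n(-2))) = 1/(-925387 + (-170 + 22² + 944*22)) = 1/(-925387 + (-170 + 484 + 20768)) = 1/(-925387 + 21082) = 1/(-904305) = -1/904305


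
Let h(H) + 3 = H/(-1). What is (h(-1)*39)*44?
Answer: -3432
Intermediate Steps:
h(H) = -3 - H (h(H) = -3 + H/(-1) = -3 + H*(-1) = -3 - H)
(h(-1)*39)*44 = ((-3 - 1*(-1))*39)*44 = ((-3 + 1)*39)*44 = -2*39*44 = -78*44 = -3432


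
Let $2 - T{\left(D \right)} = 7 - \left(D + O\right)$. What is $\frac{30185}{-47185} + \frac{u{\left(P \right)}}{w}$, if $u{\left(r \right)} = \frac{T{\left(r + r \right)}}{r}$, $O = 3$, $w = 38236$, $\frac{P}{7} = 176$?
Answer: $- \frac{142180113965}{222273209312} \approx -0.63966$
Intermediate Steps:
$P = 1232$ ($P = 7 \cdot 176 = 1232$)
$T{\left(D \right)} = -2 + D$ ($T{\left(D \right)} = 2 - \left(7 - \left(D + 3\right)\right) = 2 - \left(7 - \left(3 + D\right)\right) = 2 - \left(4 - D\right) = 2 + \left(-4 + D\right) = -2 + D$)
$u{\left(r \right)} = \frac{-2 + 2 r}{r}$ ($u{\left(r \right)} = \frac{-2 + \left(r + r\right)}{r} = \frac{-2 + 2 r}{r}$)
$\frac{30185}{-47185} + \frac{u{\left(P \right)}}{w} = \frac{30185}{-47185} + \frac{2 - \frac{2}{1232}}{38236} = 30185 \left(- \frac{1}{47185}\right) + \left(2 - \frac{1}{616}\right) \frac{1}{38236} = - \frac{6037}{9437} + \left(2 - \frac{1}{616}\right) \frac{1}{38236} = - \frac{6037}{9437} + \frac{1231}{616} \cdot \frac{1}{38236} = - \frac{6037}{9437} + \frac{1231}{23553376} = - \frac{142180113965}{222273209312}$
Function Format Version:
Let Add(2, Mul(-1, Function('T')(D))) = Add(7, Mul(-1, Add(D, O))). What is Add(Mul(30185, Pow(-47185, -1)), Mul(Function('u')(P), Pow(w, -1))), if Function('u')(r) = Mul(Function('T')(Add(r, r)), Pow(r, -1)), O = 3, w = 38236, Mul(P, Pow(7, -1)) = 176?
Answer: Rational(-142180113965, 222273209312) ≈ -0.63966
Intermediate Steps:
P = 1232 (P = Mul(7, 176) = 1232)
Function('T')(D) = Add(-2, D) (Function('T')(D) = Add(2, Mul(-1, Add(7, Mul(-1, Add(D, 3))))) = Add(2, Mul(-1, Add(7, Mul(-1, Add(3, D))))) = Add(2, Mul(-1, Add(7, Add(-3, Mul(-1, D))))) = Add(2, Mul(-1, Add(4, Mul(-1, D)))) = Add(2, Add(-4, D)) = Add(-2, D))
Function('u')(r) = Mul(Pow(r, -1), Add(-2, Mul(2, r))) (Function('u')(r) = Mul(Add(-2, Add(r, r)), Pow(r, -1)) = Mul(Add(-2, Mul(2, r)), Pow(r, -1)) = Mul(Pow(r, -1), Add(-2, Mul(2, r))))
Add(Mul(30185, Pow(-47185, -1)), Mul(Function('u')(P), Pow(w, -1))) = Add(Mul(30185, Pow(-47185, -1)), Mul(Add(2, Mul(-2, Pow(1232, -1))), Pow(38236, -1))) = Add(Mul(30185, Rational(-1, 47185)), Mul(Add(2, Mul(-2, Rational(1, 1232))), Rational(1, 38236))) = Add(Rational(-6037, 9437), Mul(Add(2, Rational(-1, 616)), Rational(1, 38236))) = Add(Rational(-6037, 9437), Mul(Rational(1231, 616), Rational(1, 38236))) = Add(Rational(-6037, 9437), Rational(1231, 23553376)) = Rational(-142180113965, 222273209312)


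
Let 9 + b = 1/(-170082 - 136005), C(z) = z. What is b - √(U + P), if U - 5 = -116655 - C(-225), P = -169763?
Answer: -2754784/306087 - 2*I*√71547 ≈ -9.0 - 534.97*I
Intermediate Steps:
U = -116425 (U = 5 + (-116655 - 1*(-225)) = 5 + (-116655 + 225) = 5 - 116430 = -116425)
b = -2754784/306087 (b = -9 + 1/(-170082 - 136005) = -9 + 1/(-306087) = -9 - 1/306087 = -2754784/306087 ≈ -9.0000)
b - √(U + P) = -2754784/306087 - √(-116425 - 169763) = -2754784/306087 - √(-286188) = -2754784/306087 - 2*I*√71547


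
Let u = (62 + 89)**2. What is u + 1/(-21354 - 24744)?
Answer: 1051080497/46098 ≈ 22801.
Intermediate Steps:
u = 22801 (u = 151**2 = 22801)
u + 1/(-21354 - 24744) = 22801 + 1/(-21354 - 24744) = 22801 + 1/(-46098) = 22801 - 1/46098 = 1051080497/46098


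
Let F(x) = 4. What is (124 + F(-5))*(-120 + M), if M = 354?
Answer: 29952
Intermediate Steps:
(124 + F(-5))*(-120 + M) = (124 + 4)*(-120 + 354) = 128*234 = 29952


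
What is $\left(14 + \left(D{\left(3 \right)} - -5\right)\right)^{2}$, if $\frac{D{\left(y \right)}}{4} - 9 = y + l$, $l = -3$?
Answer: $3025$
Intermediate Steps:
$D{\left(y \right)} = 24 + 4 y$ ($D{\left(y \right)} = 36 + 4 \left(y - 3\right) = 36 + 4 \left(-3 + y\right) = 36 + \left(-12 + 4 y\right) = 24 + 4 y$)
$\left(14 + \left(D{\left(3 \right)} - -5\right)\right)^{2} = \left(14 + \left(\left(24 + 4 \cdot 3\right) - -5\right)\right)^{2} = \left(14 + \left(\left(24 + 12\right) + 5\right)\right)^{2} = \left(14 + \left(36 + 5\right)\right)^{2} = \left(14 + 41\right)^{2} = 55^{2} = 3025$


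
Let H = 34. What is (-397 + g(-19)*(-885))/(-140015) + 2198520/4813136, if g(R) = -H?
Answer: 20613666319/84238904630 ≈ 0.24470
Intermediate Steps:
g(R) = -34 (g(R) = -1*34 = -34)
(-397 + g(-19)*(-885))/(-140015) + 2198520/4813136 = (-397 - 34*(-885))/(-140015) + 2198520/4813136 = (-397 + 30090)*(-1/140015) + 2198520*(1/4813136) = 29693*(-1/140015) + 274815/601642 = -29693/140015 + 274815/601642 = 20613666319/84238904630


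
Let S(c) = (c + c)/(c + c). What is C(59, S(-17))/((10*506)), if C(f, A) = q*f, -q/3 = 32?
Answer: -1416/1265 ≈ -1.1194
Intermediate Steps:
q = -96 (q = -3*32 = -96)
S(c) = 1 (S(c) = (2*c)/((2*c)) = (2*c)*(1/(2*c)) = 1)
C(f, A) = -96*f
C(59, S(-17))/((10*506)) = (-96*59)/((10*506)) = -5664/5060 = -5664*1/5060 = -1416/1265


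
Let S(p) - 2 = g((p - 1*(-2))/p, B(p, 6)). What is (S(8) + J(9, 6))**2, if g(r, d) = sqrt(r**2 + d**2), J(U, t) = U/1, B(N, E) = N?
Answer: (44 + sqrt(1049))**2/16 ≈ 364.70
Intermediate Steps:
J(U, t) = U (J(U, t) = U*1 = U)
g(r, d) = sqrt(d**2 + r**2)
S(p) = 2 + sqrt(p**2 + (2 + p)**2/p**2) (S(p) = 2 + sqrt(p**2 + ((p - 1*(-2))/p)**2) = 2 + sqrt(p**2 + ((p + 2)/p)**2) = 2 + sqrt(p**2 + ((2 + p)/p)**2) = 2 + sqrt(p**2 + (2 + p)**2/p**2))
(S(8) + J(9, 6))**2 = ((2 + sqrt((8**4 + (2 + 8)**2)/8**2)) + 9)**2 = ((2 + sqrt((4096 + 10**2)/64)) + 9)**2 = ((2 + sqrt((4096 + 100)/64)) + 9)**2 = ((2 + sqrt((1/64)*4196)) + 9)**2 = ((2 + sqrt(1049/16)) + 9)**2 = ((2 + sqrt(1049)/4) + 9)**2 = (11 + sqrt(1049)/4)**2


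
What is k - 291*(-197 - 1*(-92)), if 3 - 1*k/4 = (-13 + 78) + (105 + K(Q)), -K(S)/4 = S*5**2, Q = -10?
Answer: 25887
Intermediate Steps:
K(S) = -100*S (K(S) = -4*S*5**2 = -4*S*25 = -100*S)
k = -4668 (k = 12 - 4*((-13 + 78) + (105 - 100*(-10))) = 12 - 4*(65 + (105 + 1000)) = 12 - 4*(65 + 1105) = 12 - 4*1170 = 12 - 4680 = -4668)
k - 291*(-197 - 1*(-92)) = -4668 - 291*(-197 - 1*(-92)) = -4668 - 291*(-197 + 92) = -4668 - 291*(-105) = -4668 + 30555 = 25887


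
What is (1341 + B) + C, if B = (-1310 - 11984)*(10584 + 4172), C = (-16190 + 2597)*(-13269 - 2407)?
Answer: 16918945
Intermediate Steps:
C = 213083868 (C = -13593*(-15676) = 213083868)
B = -196166264 (B = -13294*14756 = -196166264)
(1341 + B) + C = (1341 - 196166264) + 213083868 = -196164923 + 213083868 = 16918945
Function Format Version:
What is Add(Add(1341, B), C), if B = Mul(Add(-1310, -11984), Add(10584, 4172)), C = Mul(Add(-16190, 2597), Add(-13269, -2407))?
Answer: 16918945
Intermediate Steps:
C = 213083868 (C = Mul(-13593, -15676) = 213083868)
B = -196166264 (B = Mul(-13294, 14756) = -196166264)
Add(Add(1341, B), C) = Add(Add(1341, -196166264), 213083868) = Add(-196164923, 213083868) = 16918945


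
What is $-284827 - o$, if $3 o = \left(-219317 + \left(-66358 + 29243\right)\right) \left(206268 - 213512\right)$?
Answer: $- \frac{1858447889}{3} \approx -6.1948 \cdot 10^{8}$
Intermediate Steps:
$o = \frac{1857593408}{3}$ ($o = \frac{\left(-219317 + \left(-66358 + 29243\right)\right) \left(206268 - 213512\right)}{3} = \frac{\left(-219317 - 37115\right) \left(-7244\right)}{3} = \frac{\left(-256432\right) \left(-7244\right)}{3} = \frac{1}{3} \cdot 1857593408 = \frac{1857593408}{3} \approx 6.192 \cdot 10^{8}$)
$-284827 - o = -284827 - \frac{1857593408}{3} = - \frac{1858447889}{3}$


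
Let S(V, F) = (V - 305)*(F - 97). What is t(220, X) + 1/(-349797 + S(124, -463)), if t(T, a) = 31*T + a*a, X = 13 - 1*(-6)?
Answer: 1784026096/248437 ≈ 7181.0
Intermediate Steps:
X = 19 (X = 13 + 6 = 19)
S(V, F) = (-305 + V)*(-97 + F)
t(T, a) = a² + 31*T (t(T, a) = 31*T + a² = a² + 31*T)
t(220, X) + 1/(-349797 + S(124, -463)) = (19² + 31*220) + 1/(-349797 + (29585 - 305*(-463) - 97*124 - 463*124)) = (361 + 6820) + 1/(-349797 + (29585 + 141215 - 12028 - 57412)) = 7181 + 1/(-349797 + 101360) = 7181 + 1/(-248437) = 7181 - 1/248437 = 1784026096/248437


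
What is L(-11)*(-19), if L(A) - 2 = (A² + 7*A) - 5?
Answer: -779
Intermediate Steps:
L(A) = -3 + A² + 7*A (L(A) = 2 + ((A² + 7*A) - 5) = 2 + (-5 + A² + 7*A) = -3 + A² + 7*A)
L(-11)*(-19) = (-3 + (-11)² + 7*(-11))*(-19) = (-3 + 121 - 77)*(-19) = 41*(-19) = -779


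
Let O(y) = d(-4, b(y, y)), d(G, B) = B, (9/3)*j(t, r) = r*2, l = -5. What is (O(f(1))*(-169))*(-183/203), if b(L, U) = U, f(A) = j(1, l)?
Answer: -103090/203 ≈ -507.83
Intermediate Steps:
j(t, r) = 2*r/3 (j(t, r) = (r*2)/3 = (2*r)/3 = 2*r/3)
f(A) = -10/3 (f(A) = (⅔)*(-5) = -10/3)
O(y) = y
(O(f(1))*(-169))*(-183/203) = (-10/3*(-169))*(-183/203) = 1690*(-183*1/203)/3 = (1690/3)*(-183/203) = -103090/203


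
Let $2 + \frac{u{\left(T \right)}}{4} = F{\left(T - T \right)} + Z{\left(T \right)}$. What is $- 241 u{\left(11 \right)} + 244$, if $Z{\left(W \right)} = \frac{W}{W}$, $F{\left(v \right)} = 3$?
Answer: $-1684$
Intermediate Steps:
$Z{\left(W \right)} = 1$
$u{\left(T \right)} = 8$ ($u{\left(T \right)} = -8 + 4 \left(3 + 1\right) = -8 + 4 \cdot 4 = -8 + 16 = 8$)
$- 241 u{\left(11 \right)} + 244 = \left(-241\right) 8 + 244 = -1928 + 244 = -1684$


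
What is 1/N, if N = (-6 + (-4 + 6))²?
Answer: 1/16 ≈ 0.062500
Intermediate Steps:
N = 16 (N = (-6 + 2)² = (-4)² = 16)
1/N = 1/16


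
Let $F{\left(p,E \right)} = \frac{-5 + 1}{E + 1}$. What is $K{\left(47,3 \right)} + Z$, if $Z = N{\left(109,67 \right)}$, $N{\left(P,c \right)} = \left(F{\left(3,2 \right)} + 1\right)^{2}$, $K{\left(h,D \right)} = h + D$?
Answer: $\frac{451}{9} \approx 50.111$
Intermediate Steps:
$K{\left(h,D \right)} = D + h$
$F{\left(p,E \right)} = - \frac{4}{1 + E}$
$N{\left(P,c \right)} = \frac{1}{9}$ ($N{\left(P,c \right)} = \left(- \frac{4}{1 + 2} + 1\right)^{2} = \left(- \frac{4}{3} + 1\right)^{2} = \left(- \frac{1}{3}\right)^{2} = \frac{1}{9}$)
$Z = \frac{1}{9} \approx 0.11111$
$K{\left(47,3 \right)} + Z = \left(3 + 47\right) + \frac{1}{9} = 50 + \frac{1}{9} = \frac{451}{9}$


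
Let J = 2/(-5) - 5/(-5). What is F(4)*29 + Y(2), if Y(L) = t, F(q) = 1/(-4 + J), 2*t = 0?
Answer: -145/17 ≈ -8.5294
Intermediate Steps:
t = 0 (t = (½)*0 = 0)
J = ⅗ (J = 2*(-⅕) - 5*(-⅕) = -⅖ + 1 = ⅗ ≈ 0.60000)
F(q) = -5/17 (F(q) = 1/(-4 + ⅗) = 1/(-17/5) = -5/17)
Y(L) = 0
F(4)*29 + Y(2) = -5/17*29 + 0 = -145/17 + 0 = -145/17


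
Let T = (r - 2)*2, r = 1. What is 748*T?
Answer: -1496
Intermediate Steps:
T = -2 (T = (1 - 2)*2 = -1*2 = -2)
748*T = 748*(-2) = -1496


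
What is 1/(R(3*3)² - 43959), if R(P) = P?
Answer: -1/43878 ≈ -2.2790e-5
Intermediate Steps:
1/(R(3*3)² - 43959) = 1/((3*3)² - 43959) = 1/(9² - 43959) = 1/(81 - 43959) = 1/(-43878) = -1/43878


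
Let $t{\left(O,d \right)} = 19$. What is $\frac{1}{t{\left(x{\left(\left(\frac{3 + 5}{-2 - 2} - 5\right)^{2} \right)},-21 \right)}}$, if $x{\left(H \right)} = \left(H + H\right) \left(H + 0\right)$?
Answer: $\frac{1}{19} \approx 0.052632$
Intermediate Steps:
$x{\left(H \right)} = 2 H^{2}$ ($x{\left(H \right)} = 2 H H = 2 H^{2}$)
$\frac{1}{t{\left(x{\left(\left(\frac{3 + 5}{-2 - 2} - 5\right)^{2} \right)},-21 \right)}} = \frac{1}{19}$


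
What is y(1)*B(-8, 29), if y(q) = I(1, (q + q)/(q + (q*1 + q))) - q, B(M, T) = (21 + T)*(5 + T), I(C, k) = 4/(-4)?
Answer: -3400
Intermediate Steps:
I(C, k) = -1 (I(C, k) = 4*(-1/4) = -1)
B(M, T) = (5 + T)*(21 + T)
y(q) = -1 - q
y(1)*B(-8, 29) = (-1 - 1*1)*(105 + 29**2 + 26*29) = (-1 - 1)*(105 + 841 + 754) = -2*1700 = -3400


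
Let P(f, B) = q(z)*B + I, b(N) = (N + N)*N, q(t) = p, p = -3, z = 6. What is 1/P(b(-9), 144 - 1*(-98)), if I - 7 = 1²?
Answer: -1/718 ≈ -0.0013928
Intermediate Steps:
I = 8 (I = 7 + 1² = 7 + 1 = 8)
q(t) = -3
b(N) = 2*N² (b(N) = (2*N)*N = 2*N²)
P(f, B) = 8 - 3*B (P(f, B) = -3*B + 8 = 8 - 3*B)
1/P(b(-9), 144 - 1*(-98)) = 1/(8 - 3*(144 - 1*(-98))) = 1/(8 - 3*(144 + 98)) = 1/(8 - 3*242) = 1/(8 - 726) = 1/(-718) = -1/718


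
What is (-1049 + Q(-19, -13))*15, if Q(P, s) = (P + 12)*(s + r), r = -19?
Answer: -12375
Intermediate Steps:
Q(P, s) = (-19 + s)*(12 + P) (Q(P, s) = (P + 12)*(s - 19) = (12 + P)*(-19 + s) = (-19 + s)*(12 + P))
(-1049 + Q(-19, -13))*15 = (-1049 + (-228 - 19*(-19) + 12*(-13) - 19*(-13)))*15 = (-1049 + (-228 + 361 - 156 + 247))*15 = (-1049 + 224)*15 = -825*15 = -12375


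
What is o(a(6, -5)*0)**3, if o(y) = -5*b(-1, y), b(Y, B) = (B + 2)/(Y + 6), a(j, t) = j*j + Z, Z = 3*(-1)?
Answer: -8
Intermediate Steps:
Z = -3
a(j, t) = -3 + j**2 (a(j, t) = j*j - 3 = j**2 - 3 = -3 + j**2)
b(Y, B) = (2 + B)/(6 + Y)
o(y) = -2 - y (o(y) = -5*(2 + y)/(6 - 1) = -5*(2 + y)/5 = -(2 + y) = -5*(2/5 + y/5) = -2 - y)
o(a(6, -5)*0)**3 = (-2 - (-3 + 6**2)*0)**3 = (-2 - (-3 + 36)*0)**3 = (-2 - 33*0)**3 = (-2 - 1*0)**3 = (-2 + 0)**3 = (-2)**3 = -8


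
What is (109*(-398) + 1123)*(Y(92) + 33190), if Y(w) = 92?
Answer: -1406464038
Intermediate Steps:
(109*(-398) + 1123)*(Y(92) + 33190) = (109*(-398) + 1123)*(92 + 33190) = (-43382 + 1123)*33282 = -42259*33282 = -1406464038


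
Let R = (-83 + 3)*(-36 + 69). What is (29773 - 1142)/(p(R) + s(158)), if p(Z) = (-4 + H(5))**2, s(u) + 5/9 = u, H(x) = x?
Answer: 257679/1426 ≈ 180.70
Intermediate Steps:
s(u) = -5/9 + u
R = -2640 (R = -80*33 = -2640)
p(Z) = 1 (p(Z) = (-4 + 5)**2 = 1**2 = 1)
(29773 - 1142)/(p(R) + s(158)) = (29773 - 1142)/(1 + (-5/9 + 158)) = 28631/(1 + 1417/9) = 28631/(1426/9) = 28631*(9/1426) = 257679/1426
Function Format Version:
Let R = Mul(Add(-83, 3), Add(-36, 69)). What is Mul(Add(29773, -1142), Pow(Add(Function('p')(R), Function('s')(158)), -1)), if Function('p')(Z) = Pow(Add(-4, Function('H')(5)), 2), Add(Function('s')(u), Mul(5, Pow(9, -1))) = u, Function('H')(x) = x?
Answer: Rational(257679, 1426) ≈ 180.70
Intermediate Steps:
Function('s')(u) = Add(Rational(-5, 9), u)
R = -2640 (R = Mul(-80, 33) = -2640)
Function('p')(Z) = 1 (Function('p')(Z) = Pow(Add(-4, 5), 2) = Pow(1, 2) = 1)
Mul(Add(29773, -1142), Pow(Add(Function('p')(R), Function('s')(158)), -1)) = Mul(Add(29773, -1142), Pow(Add(1, Add(Rational(-5, 9), 158)), -1)) = Mul(28631, Pow(Add(1, Rational(1417, 9)), -1)) = Mul(28631, Pow(Rational(1426, 9), -1)) = Mul(28631, Rational(9, 1426)) = Rational(257679, 1426)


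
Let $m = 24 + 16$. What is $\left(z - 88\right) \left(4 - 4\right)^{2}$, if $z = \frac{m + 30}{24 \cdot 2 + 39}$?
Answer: $0$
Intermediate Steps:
$m = 40$
$z = \frac{70}{87}$ ($z = \frac{40 + 30}{24 \cdot 2 + 39} = \frac{70}{48 + 39} = \frac{70}{87} \approx 0.8046$)
$\left(z - 88\right) \left(4 - 4\right)^{2} = \left(\frac{70}{87} - 88\right) \left(4 - 4\right)^{2} = - \frac{7586 \cdot 0^{2}}{87} = \left(- \frac{7586}{87}\right) 0 = 0$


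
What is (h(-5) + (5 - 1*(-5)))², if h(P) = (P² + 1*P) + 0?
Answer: 900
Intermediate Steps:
h(P) = P + P² (h(P) = (P² + P) + 0 = (P + P²) + 0 = P + P²)
(h(-5) + (5 - 1*(-5)))² = (-5*(1 - 5) + (5 - 1*(-5)))² = (-5*(-4) + (5 + 5))² = (20 + 10)² = 30² = 900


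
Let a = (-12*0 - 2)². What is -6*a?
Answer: -24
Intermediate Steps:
a = 4 (a = (0 - 2)² = (-2)² = 4)
-6*a = -6*4 = -24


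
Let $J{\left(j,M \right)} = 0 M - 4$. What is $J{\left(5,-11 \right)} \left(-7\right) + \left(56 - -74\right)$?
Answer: $158$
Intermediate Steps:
$J{\left(j,M \right)} = -4$ ($J{\left(j,M \right)} = 0 - 4 = -4$)
$J{\left(5,-11 \right)} \left(-7\right) + \left(56 - -74\right) = \left(-4\right) \left(-7\right) + \left(56 - -74\right) = 28 + \left(56 + 74\right) = 28 + 130 = 158$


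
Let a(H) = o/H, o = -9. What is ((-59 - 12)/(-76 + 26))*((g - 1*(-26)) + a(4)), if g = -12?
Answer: 3337/200 ≈ 16.685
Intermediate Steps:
a(H) = -9/H
((-59 - 12)/(-76 + 26))*((g - 1*(-26)) + a(4)) = ((-59 - 12)/(-76 + 26))*((-12 - 1*(-26)) - 9/4) = (-71/(-50))*((-12 + 26) - 9*1/4) = (-71*(-1/50))*(14 - 9/4) = (71/50)*(47/4) = 3337/200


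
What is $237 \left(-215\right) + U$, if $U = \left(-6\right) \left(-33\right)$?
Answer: $-50757$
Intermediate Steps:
$U = 198$
$237 \left(-215\right) + U = 237 \left(-215\right) + 198 = -50955 + 198 = -50757$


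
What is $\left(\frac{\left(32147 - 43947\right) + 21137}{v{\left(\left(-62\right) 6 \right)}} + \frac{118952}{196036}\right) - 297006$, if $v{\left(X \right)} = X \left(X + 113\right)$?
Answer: $- \frac{1402434990924935}{4721919132} \approx -2.9701 \cdot 10^{5}$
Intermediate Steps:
$v{\left(X \right)} = X \left(113 + X\right)$
$\left(\frac{\left(32147 - 43947\right) + 21137}{v{\left(\left(-62\right) 6 \right)}} + \frac{118952}{196036}\right) - 297006 = \left(\frac{\left(32147 - 43947\right) + 21137}{\left(-62\right) 6 \left(113 - 372\right)} + \frac{118952}{196036}\right) - 297006 = \left(\frac{-11800 + 21137}{\left(-372\right) \left(113 - 372\right)} + 118952 \cdot \frac{1}{196036}\right) - 297006 = \left(\frac{9337}{\left(-372\right) \left(-259\right)} + \frac{29738}{49009}\right) - 297006 = \left(\frac{9337}{96348} + \frac{29738}{49009}\right) - 297006 = \frac{3322793857}{4721919132} - 297006 = - \frac{1402434990924935}{4721919132}$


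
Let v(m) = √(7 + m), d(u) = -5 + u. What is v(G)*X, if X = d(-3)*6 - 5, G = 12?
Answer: -53*√19 ≈ -231.02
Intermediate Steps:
X = -53 (X = (-5 - 3)*6 - 5 = -8*6 - 5 = -48 - 5 = -53)
v(G)*X = √(7 + 12)*(-53) = √19*(-53) = -53*√19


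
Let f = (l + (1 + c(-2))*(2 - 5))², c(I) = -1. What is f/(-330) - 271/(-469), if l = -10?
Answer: 4253/15477 ≈ 0.27480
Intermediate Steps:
f = 100 (f = (-10 + (1 - 1)*(2 - 5))² = (-10 + 0*(-3))² = (-10 + 0)² = (-10)² = 100)
f/(-330) - 271/(-469) = 100/(-330) - 271/(-469) = 100*(-1/330) - 271*(-1/469) = -10/33 + 271/469 = 4253/15477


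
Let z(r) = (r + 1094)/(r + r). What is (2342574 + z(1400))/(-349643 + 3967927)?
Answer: 3279604847/5065597600 ≈ 0.64743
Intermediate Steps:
z(r) = (1094 + r)/(2*r) (z(r) = (1094 + r)/((2*r)) = (1094 + r)*(1/(2*r)) = (1094 + r)/(2*r))
(2342574 + z(1400))/(-349643 + 3967927) = (2342574 + (½)*(1094 + 1400)/1400)/(-349643 + 3967927) = (2342574 + (½)*(1/1400)*2494)/3618284 = (2342574 + 1247/1400)*(1/3618284) = (3279604847/1400)*(1/3618284) = 3279604847/5065597600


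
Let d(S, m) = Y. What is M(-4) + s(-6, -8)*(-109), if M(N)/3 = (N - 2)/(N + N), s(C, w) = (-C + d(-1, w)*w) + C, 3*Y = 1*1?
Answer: 3515/12 ≈ 292.92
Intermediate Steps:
Y = ⅓ (Y = (1*1)/3 = (⅓)*1 = ⅓ ≈ 0.33333)
d(S, m) = ⅓
s(C, w) = w/3 (s(C, w) = (-C + w/3) + C = w/3)
M(N) = 3*(-2 + N)/(2*N) (M(N) = 3*((N - 2)/(N + N)) = 3*((-2 + N)/((2*N))) = 3*((-2 + N)*(1/(2*N))) = 3*((-2 + N)/(2*N)) = 3*(-2 + N)/(2*N))
M(-4) + s(-6, -8)*(-109) = (3/2 - 3/(-4)) + ((⅓)*(-8))*(-109) = (3/2 - 3*(-¼)) - 8/3*(-109) = (3/2 + ¾) + 872/3 = 9/4 + 872/3 = 3515/12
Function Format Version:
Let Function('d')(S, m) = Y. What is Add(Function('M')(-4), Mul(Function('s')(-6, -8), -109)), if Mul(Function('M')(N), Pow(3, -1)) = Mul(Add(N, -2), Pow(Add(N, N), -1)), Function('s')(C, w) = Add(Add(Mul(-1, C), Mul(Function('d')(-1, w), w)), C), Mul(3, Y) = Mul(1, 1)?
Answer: Rational(3515, 12) ≈ 292.92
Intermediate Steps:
Y = Rational(1, 3) (Y = Mul(Rational(1, 3), Mul(1, 1)) = Mul(Rational(1, 3), 1) = Rational(1, 3) ≈ 0.33333)
Function('d')(S, m) = Rational(1, 3)
Function('s')(C, w) = Mul(Rational(1, 3), w) (Function('s')(C, w) = Add(Add(Mul(-1, C), Mul(Rational(1, 3), w)), C) = Mul(Rational(1, 3), w))
Function('M')(N) = Mul(Rational(3, 2), Pow(N, -1), Add(-2, N)) (Function('M')(N) = Mul(3, Mul(Add(N, -2), Pow(Add(N, N), -1))) = Mul(3, Mul(Add(-2, N), Pow(Mul(2, N), -1))) = Mul(3, Mul(Add(-2, N), Mul(Rational(1, 2), Pow(N, -1)))) = Mul(3, Mul(Rational(1, 2), Pow(N, -1), Add(-2, N))) = Mul(Rational(3, 2), Pow(N, -1), Add(-2, N)))
Add(Function('M')(-4), Mul(Function('s')(-6, -8), -109)) = Add(Add(Rational(3, 2), Mul(-3, Pow(-4, -1))), Mul(Mul(Rational(1, 3), -8), -109)) = Add(Add(Rational(3, 2), Mul(-3, Rational(-1, 4))), Mul(Rational(-8, 3), -109)) = Add(Add(Rational(3, 2), Rational(3, 4)), Rational(872, 3)) = Add(Rational(9, 4), Rational(872, 3)) = Rational(3515, 12)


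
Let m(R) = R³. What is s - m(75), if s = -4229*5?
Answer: -443020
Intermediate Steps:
s = -21145
s - m(75) = -21145 - 1*75³ = -21145 - 1*421875 = -21145 - 421875 = -443020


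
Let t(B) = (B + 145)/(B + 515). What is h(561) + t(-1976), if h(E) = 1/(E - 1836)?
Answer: 777688/620925 ≈ 1.2525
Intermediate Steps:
h(E) = 1/(-1836 + E)
t(B) = (145 + B)/(515 + B)
h(561) + t(-1976) = 1/(-1836 + 561) + (145 - 1976)/(515 - 1976) = 1/(-1275) - 1831/(-1461) = -1/1275 - 1/1461*(-1831) = -1/1275 + 1831/1461 = 777688/620925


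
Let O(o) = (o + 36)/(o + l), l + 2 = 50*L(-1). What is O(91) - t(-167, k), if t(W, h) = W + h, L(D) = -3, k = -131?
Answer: 18051/61 ≈ 295.92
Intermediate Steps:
l = -152 (l = -2 + 50*(-3) = -2 - 150 = -152)
O(o) = (36 + o)/(-152 + o) (O(o) = (o + 36)/(o - 152) = (36 + o)/(-152 + o))
O(91) - t(-167, k) = (36 + 91)/(-152 + 91) - (-167 - 131) = 127/(-61) - 1*(-298) = -1/61*127 + 298 = -127/61 + 298 = 18051/61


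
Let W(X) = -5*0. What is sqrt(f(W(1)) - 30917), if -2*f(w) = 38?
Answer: 2*I*sqrt(7734) ≈ 175.89*I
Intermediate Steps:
W(X) = 0
f(w) = -19 (f(w) = -1/2*38 = -19)
sqrt(f(W(1)) - 30917) = sqrt(-19 - 30917) = sqrt(-30936) = 2*I*sqrt(7734)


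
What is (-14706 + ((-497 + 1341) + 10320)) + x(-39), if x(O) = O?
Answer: -3581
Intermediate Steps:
(-14706 + ((-497 + 1341) + 10320)) + x(-39) = (-14706 + ((-497 + 1341) + 10320)) - 39 = (-14706 + (844 + 10320)) - 39 = (-14706 + 11164) - 39 = -3542 - 39 = -3581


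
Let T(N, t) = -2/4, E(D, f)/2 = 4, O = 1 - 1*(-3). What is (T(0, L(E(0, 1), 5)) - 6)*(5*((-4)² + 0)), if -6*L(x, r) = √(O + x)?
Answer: -520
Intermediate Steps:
O = 4 (O = 1 + 3 = 4)
E(D, f) = 8 (E(D, f) = 2*4 = 8)
L(x, r) = -√(4 + x)/6
T(N, t) = -½ (T(N, t) = -2*¼ = -½)
(T(0, L(E(0, 1), 5)) - 6)*(5*((-4)² + 0)) = (-½ - 6)*(5*((-4)² + 0)) = -65*(16 + 0)/2 = -65*16/2 = -13/2*80 = -520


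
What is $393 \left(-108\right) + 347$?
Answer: $-42097$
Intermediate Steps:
$393 \left(-108\right) + 347 = -42444 + 347 = -42097$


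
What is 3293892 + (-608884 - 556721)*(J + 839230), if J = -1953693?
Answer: 1299026939007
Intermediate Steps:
3293892 + (-608884 - 556721)*(J + 839230) = 3293892 + (-608884 - 556721)*(-1953693 + 839230) = 3293892 - 1165605*(-1114463) = 3293892 + 1299023645115 = 1299026939007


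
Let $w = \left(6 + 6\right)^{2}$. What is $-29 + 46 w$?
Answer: $6595$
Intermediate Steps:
$w = 144$ ($w = 12^{2} = 144$)
$-29 + 46 w = -29 + 46 \cdot 144 = -29 + 6624 = 6595$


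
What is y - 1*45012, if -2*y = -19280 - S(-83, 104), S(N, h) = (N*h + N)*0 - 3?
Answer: -70747/2 ≈ -35374.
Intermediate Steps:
S(N, h) = -3 (S(N, h) = (N + N*h)*0 - 3 = 0 - 3 = -3)
y = 19277/2 (y = -(-19280 - 1*(-3))/2 = -(-19280 + 3)/2 = -½*(-19277) = 19277/2 ≈ 9638.5)
y - 1*45012 = 19277/2 - 1*45012 = 19277/2 - 45012 = -70747/2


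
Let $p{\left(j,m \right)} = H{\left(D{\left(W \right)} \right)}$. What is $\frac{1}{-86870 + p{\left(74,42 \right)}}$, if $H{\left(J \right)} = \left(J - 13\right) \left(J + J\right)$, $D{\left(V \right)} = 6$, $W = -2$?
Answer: $- \frac{1}{86954} \approx -1.15 \cdot 10^{-5}$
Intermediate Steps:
$H{\left(J \right)} = 2 J \left(-13 + J\right)$ ($H{\left(J \right)} = \left(-13 + J\right) 2 J = 2 J \left(-13 + J\right)$)
$p{\left(j,m \right)} = -84$ ($p{\left(j,m \right)} = 2 \cdot 6 \left(-13 + 6\right) = 2 \cdot 6 \left(-7\right) = -84$)
$\frac{1}{-86870 + p{\left(74,42 \right)}} = \frac{1}{-86870 - 84} = \frac{1}{-86954} = - \frac{1}{86954}$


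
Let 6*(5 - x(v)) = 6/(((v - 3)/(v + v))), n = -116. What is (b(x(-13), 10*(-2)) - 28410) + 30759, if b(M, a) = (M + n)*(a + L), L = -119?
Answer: 144031/8 ≈ 18004.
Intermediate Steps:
x(v) = 5 - 2*v/(-3 + v) (x(v) = 5 - 1/((v - 3)/(v + v)) = 5 - 1/((-3 + v)/((2*v))) = 5 - 1/((-3 + v)*(1/(2*v))) = 5 - 1/((-3 + v)/(2*v)) = 5 - 2*v/(-3 + v))
b(M, a) = (-119 + a)*(-116 + M) (b(M, a) = (M - 116)*(a - 119) = (-116 + M)*(-119 + a) = (-119 + a)*(-116 + M))
(b(x(-13), 10*(-2)) - 28410) + 30759 = ((13804 - 357*(-5 - 13)/(-3 - 13) - 1160*(-2) + (3*(-5 - 13)/(-3 - 13))*(10*(-2))) - 28410) + 30759 = ((13804 - 357*(-18)/(-16) - 116*(-20) + (3*(-18)/(-16))*(-20)) - 28410) + 30759 = ((13804 - 357*(-1)*(-18)/16 + 2320 + (3*(-1/16)*(-18))*(-20)) - 28410) + 30759 = ((13804 - 119*27/8 + 2320 + (27/8)*(-20)) - 28410) + 30759 = ((13804 - 3213/8 + 2320 - 135/2) - 28410) + 30759 = (125239/8 - 28410) + 30759 = -102041/8 + 30759 = 144031/8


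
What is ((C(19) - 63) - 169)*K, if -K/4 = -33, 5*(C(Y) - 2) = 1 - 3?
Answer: -152064/5 ≈ -30413.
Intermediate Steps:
C(Y) = 8/5 (C(Y) = 2 + (1 - 3)/5 = 2 + (⅕)*(-2) = 2 - ⅖ = 8/5)
K = 132 (K = -4*(-33) = 132)
((C(19) - 63) - 169)*K = ((8/5 - 63) - 169)*132 = (-307/5 - 169)*132 = -1152/5*132 = -152064/5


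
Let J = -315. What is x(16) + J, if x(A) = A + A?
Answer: -283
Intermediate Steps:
x(A) = 2*A
x(16) + J = 2*16 - 315 = 32 - 315 = -283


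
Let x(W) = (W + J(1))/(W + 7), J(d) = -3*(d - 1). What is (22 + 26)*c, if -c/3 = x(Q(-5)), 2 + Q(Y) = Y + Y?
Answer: -1728/5 ≈ -345.60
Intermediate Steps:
Q(Y) = -2 + 2*Y (Q(Y) = -2 + (Y + Y) = -2 + 2*Y)
J(d) = 3 - 3*d (J(d) = -3*(-1 + d) = 3 - 3*d)
x(W) = W/(7 + W) (x(W) = (W + (3 - 3*1))/(W + 7) = (W + (3 - 3))/(7 + W) = (W + 0)/(7 + W) = W/(7 + W))
c = -36/5 (c = -3*(-2 + 2*(-5))/(7 + (-2 + 2*(-5))) = -3*(-2 - 10)/(7 + (-2 - 10)) = -(-36)/(7 - 12) = -(-36)/(-5) = -(-36)*(-1)/5 = -3*12/5 = -36/5 ≈ -7.2000)
(22 + 26)*c = (22 + 26)*(-36/5) = 48*(-36/5) = -1728/5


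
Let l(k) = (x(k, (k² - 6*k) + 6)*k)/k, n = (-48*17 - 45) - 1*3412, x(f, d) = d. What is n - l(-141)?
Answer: -25006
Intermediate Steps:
n = -4273 (n = (-816 - 45) - 3412 = -861 - 3412 = -4273)
l(k) = 6 + k² - 6*k (l(k) = (((k² - 6*k) + 6)*k)/k = ((6 + k² - 6*k)*k)/k = (k*(6 + k² - 6*k))/k = 6 + k² - 6*k)
n - l(-141) = -4273 - (6 + (-141)² - 6*(-141)) = -4273 - (6 + 19881 + 846) = -4273 - 1*20733 = -4273 - 20733 = -25006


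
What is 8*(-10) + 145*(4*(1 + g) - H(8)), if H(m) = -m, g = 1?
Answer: 2240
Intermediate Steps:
8*(-10) + 145*(4*(1 + g) - H(8)) = 8*(-10) + 145*(4*(1 + 1) - (-1)*8) = -80 + 145*(4*2 - 1*(-8)) = -80 + 145*(8 + 8) = -80 + 145*16 = -80 + 2320 = 2240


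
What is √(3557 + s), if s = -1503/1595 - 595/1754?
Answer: √27829661168843490/2797630 ≈ 59.630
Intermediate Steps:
s = -3585287/2797630 (s = -1503*1/1595 - 595*1/1754 = -1503/1595 - 595/1754 = -3585287/2797630 ≈ -1.2815)
√(3557 + s) = √(3557 - 3585287/2797630) = √(9947584623/2797630) = √27829661168843490/2797630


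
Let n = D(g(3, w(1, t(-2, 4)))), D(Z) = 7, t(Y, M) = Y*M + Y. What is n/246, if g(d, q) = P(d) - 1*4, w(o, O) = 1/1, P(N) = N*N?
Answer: 7/246 ≈ 0.028455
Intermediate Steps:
P(N) = N²
t(Y, M) = Y + M*Y (t(Y, M) = M*Y + Y = Y + M*Y)
w(o, O) = 1
g(d, q) = -4 + d² (g(d, q) = d² - 1*4 = d² - 4 = -4 + d²)
n = 7
n/246 = 7/246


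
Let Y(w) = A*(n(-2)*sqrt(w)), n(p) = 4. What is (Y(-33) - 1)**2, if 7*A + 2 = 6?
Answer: (7 - 16*I*sqrt(33))**2/49 ≈ -171.41 - 26.261*I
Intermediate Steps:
A = 4/7 (A = -2/7 + (1/7)*6 = -2/7 + 6/7 = 4/7 ≈ 0.57143)
Y(w) = 16*sqrt(w)/7 (Y(w) = 4*(4*sqrt(w))/7 = 16*sqrt(w)/7)
(Y(-33) - 1)**2 = (16*sqrt(-33)/7 - 1)**2 = (16*(I*sqrt(33))/7 - 1)**2 = (16*I*sqrt(33)/7 - 1)**2 = (-1 + 16*I*sqrt(33)/7)**2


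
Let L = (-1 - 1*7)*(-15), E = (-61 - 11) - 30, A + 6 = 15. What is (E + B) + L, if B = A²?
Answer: 99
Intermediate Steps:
A = 9 (A = -6 + 15 = 9)
B = 81 (B = 9² = 81)
E = -102 (E = -72 - 30 = -102)
L = 120 (L = (-1 - 7)*(-15) = -8*(-15) = 120)
(E + B) + L = (-102 + 81) + 120 = -21 + 120 = 99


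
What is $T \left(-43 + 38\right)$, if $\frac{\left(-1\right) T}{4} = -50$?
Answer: $-1000$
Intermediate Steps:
$T = 200$ ($T = \left(-4\right) \left(-50\right) = 200$)
$T \left(-43 + 38\right) = 200 \left(-43 + 38\right) = 200 \left(-5\right) = -1000$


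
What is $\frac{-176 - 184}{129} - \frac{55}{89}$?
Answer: $- \frac{13045}{3827} \approx -3.4087$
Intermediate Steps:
$\frac{-176 - 184}{129} - \frac{55}{89} = \left(-360\right) \frac{1}{129} - \frac{55}{89} = - \frac{120}{43} - \frac{55}{89} = - \frac{13045}{3827}$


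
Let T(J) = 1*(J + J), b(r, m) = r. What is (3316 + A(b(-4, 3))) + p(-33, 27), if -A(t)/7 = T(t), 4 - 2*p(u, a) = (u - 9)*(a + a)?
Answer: 4508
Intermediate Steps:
p(u, a) = 2 - a*(-9 + u) (p(u, a) = 2 - (u - 9)*(a + a)/2 = 2 - (-9 + u)*2*a/2 = 2 - a*(-9 + u))
T(J) = 2*J (T(J) = 1*(2*J) = 2*J)
A(t) = -14*t
(3316 + A(b(-4, 3))) + p(-33, 27) = (3316 - 14*(-4)) + (2 + 9*27 - 1*27*(-33)) = (3316 + 56) + (2 + 243 + 891) = 3372 + 1136 = 4508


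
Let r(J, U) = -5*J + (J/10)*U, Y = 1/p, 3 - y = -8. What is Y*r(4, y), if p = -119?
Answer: 78/595 ≈ 0.13109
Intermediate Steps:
y = 11 (y = 3 - 1*(-8) = 3 + 8 = 11)
Y = -1/119 (Y = 1/(-119) = -1/119 ≈ -0.0084034)
r(J, U) = -5*J + J*U/10 (r(J, U) = -5*J + (J*(⅒))*U = -5*J + (J/10)*U = -5*J + J*U/10)
Y*r(4, y) = -4*(-50 + 11)/1190 = -4*(-39)/1190 = -1/119*(-78/5) = 78/595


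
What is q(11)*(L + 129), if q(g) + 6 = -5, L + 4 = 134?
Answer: -2849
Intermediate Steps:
L = 130 (L = -4 + 134 = 130)
q(g) = -11 (q(g) = -6 - 5 = -11)
q(11)*(L + 129) = -11*(130 + 129) = -11*259 = -2849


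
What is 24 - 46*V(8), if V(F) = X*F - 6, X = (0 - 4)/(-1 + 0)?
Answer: -1172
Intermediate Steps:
X = 4 (X = -4/(-1) = -4*(-1) = 4)
V(F) = -6 + 4*F (V(F) = 4*F - 6 = -6 + 4*F)
24 - 46*V(8) = 24 - 46*(-6 + 4*8) = 24 - 46*(-6 + 32) = 24 - 46*26 = 24 - 1196 = -1172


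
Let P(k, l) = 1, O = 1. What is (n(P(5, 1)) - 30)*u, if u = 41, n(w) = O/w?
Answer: -1189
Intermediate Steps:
n(w) = 1/w
(n(P(5, 1)) - 30)*u = (1/1 - 30)*41 = (1 - 30)*41 = -29*41 = -1189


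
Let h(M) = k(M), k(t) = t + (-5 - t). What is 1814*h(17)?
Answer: -9070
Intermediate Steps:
k(t) = -5
h(M) = -5
1814*h(17) = 1814*(-5) = -9070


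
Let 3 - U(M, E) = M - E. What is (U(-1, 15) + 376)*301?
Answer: 118895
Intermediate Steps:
U(M, E) = 3 + E - M (U(M, E) = 3 - (M - E) = 3 + (E - M) = 3 + E - M)
(U(-1, 15) + 376)*301 = ((3 + 15 - 1*(-1)) + 376)*301 = ((3 + 15 + 1) + 376)*301 = (19 + 376)*301 = 395*301 = 118895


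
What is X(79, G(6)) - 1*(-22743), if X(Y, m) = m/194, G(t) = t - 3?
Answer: 4412145/194 ≈ 22743.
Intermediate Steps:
G(t) = -3 + t
X(Y, m) = m/194 (X(Y, m) = m*(1/194) = m/194)
X(79, G(6)) - 1*(-22743) = (-3 + 6)/194 - 1*(-22743) = (1/194)*3 + 22743 = 3/194 + 22743 = 4412145/194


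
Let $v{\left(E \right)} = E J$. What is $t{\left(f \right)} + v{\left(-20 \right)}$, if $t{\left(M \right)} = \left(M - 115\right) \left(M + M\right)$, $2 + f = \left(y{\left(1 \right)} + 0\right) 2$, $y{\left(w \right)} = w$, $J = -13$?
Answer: $260$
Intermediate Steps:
$v{\left(E \right)} = - 13 E$ ($v{\left(E \right)} = E \left(-13\right) = - 13 E$)
$f = 0$ ($f = -2 + \left(1 + 0\right) 2 = -2 + 1 \cdot 2 = -2 + 2 = 0$)
$t{\left(M \right)} = 2 M \left(-115 + M\right)$ ($t{\left(M \right)} = \left(-115 + M\right) 2 M = 2 M \left(-115 + M\right)$)
$t{\left(f \right)} + v{\left(-20 \right)} = 2 \cdot 0 \left(-115 + 0\right) - -260 = 2 \cdot 0 \left(-115\right) + 260 = 0 + 260 = 260$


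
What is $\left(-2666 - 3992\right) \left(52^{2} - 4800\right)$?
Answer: $13955168$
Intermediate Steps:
$\left(-2666 - 3992\right) \left(52^{2} - 4800\right) = - 6658 \left(2704 - 4800\right) = \left(-6658\right) \left(-2096\right) = 13955168$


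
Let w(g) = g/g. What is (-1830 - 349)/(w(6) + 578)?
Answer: -2179/579 ≈ -3.7634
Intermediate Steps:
w(g) = 1
(-1830 - 349)/(w(6) + 578) = (-1830 - 349)/(1 + 578) = -2179/579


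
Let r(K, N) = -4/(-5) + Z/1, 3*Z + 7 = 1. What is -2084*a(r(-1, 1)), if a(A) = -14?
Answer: 29176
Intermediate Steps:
Z = -2 (Z = -7/3 + (⅓)*1 = -7/3 + ⅓ = -2)
r(K, N) = -6/5 (r(K, N) = -4/(-5) - 2/1 = -4*(-⅕) - 2*1 = ⅘ - 2 = -6/5)
-2084*a(r(-1, 1)) = -2084*(-14) = 29176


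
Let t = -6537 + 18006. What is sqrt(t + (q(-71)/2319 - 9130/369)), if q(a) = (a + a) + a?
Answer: 2*sqrt(25863860728138)/95079 ≈ 106.98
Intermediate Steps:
t = 11469
q(a) = 3*a (q(a) = 2*a + a = 3*a)
sqrt(t + (q(-71)/2319 - 9130/369)) = sqrt(11469 + ((3*(-71))/2319 - 9130/369)) = sqrt(11469 + (-213*1/2319 - 9130*1/369)) = sqrt(11469 + (-71/773 - 9130/369)) = sqrt(11469 - 7083689/285237) = sqrt(3264299464/285237) = 2*sqrt(25863860728138)/95079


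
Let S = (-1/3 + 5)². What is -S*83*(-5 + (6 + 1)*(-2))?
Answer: 309092/9 ≈ 34344.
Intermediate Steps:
S = 196/9 (S = (-1*⅓ + 5)² = (-⅓ + 5)² = (14/3)² = 196/9 ≈ 21.778)
-S*83*(-5 + (6 + 1)*(-2)) = -(196/9)*83*(-5 + (6 + 1)*(-2)) = -16268*(-5 + 7*(-2))/9 = -16268*(-5 - 14)/9 = -16268*(-19)/9 = -1*(-309092/9) = 309092/9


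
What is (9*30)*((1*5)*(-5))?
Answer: -6750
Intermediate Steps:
(9*30)*((1*5)*(-5)) = 270*(5*(-5)) = 270*(-25) = -6750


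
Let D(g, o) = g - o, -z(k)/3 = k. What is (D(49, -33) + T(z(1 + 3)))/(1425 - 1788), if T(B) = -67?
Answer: -5/121 ≈ -0.041322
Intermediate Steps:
z(k) = -3*k
(D(49, -33) + T(z(1 + 3)))/(1425 - 1788) = ((49 - 1*(-33)) - 67)/(1425 - 1788) = ((49 + 33) - 67)/(-363) = (82 - 67)*(-1/363) = 15*(-1/363) = -5/121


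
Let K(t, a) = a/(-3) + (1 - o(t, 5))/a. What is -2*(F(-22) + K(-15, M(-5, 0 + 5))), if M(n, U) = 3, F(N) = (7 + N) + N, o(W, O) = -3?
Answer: 220/3 ≈ 73.333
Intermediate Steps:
F(N) = 7 + 2*N
K(t, a) = 4/a - a/3 (K(t, a) = a/(-3) + (1 - 1*(-3))/a = a*(-⅓) + (1 + 3)/a = -a/3 + 4/a = 4/a - a/3)
-2*(F(-22) + K(-15, M(-5, 0 + 5))) = -2*((7 + 2*(-22)) + (4/3 - ⅓*3)) = -2*((7 - 44) + (4*(⅓) - 1)) = -2*(-37 + (4/3 - 1)) = -2*(-37 + ⅓) = -2*(-110/3) = 220/3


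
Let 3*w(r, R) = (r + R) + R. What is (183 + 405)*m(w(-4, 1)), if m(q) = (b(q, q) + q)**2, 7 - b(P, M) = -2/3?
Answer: 28812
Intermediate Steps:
b(P, M) = 23/3 (b(P, M) = 7 - (-2)/3 = 7 - 1*(-2/3) = 7 + 2/3 = 23/3)
w(r, R) = r/3 + 2*R/3 (w(r, R) = ((r + R) + R)/3 = ((R + r) + R)/3 = (r + 2*R)/3 = r/3 + 2*R/3)
m(q) = (23/3 + q)**2
(183 + 405)*m(w(-4, 1)) = (183 + 405)*((23 + 3*((1/3)*(-4) + (2/3)*1))**2/9) = 588*((23 + 3*(-4/3 + 2/3))**2/9) = 588*((23 + 3*(-2/3))**2/9) = 588*((23 - 2)**2/9) = 588*((1/9)*21**2) = 588*((1/9)*441) = 588*49 = 28812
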